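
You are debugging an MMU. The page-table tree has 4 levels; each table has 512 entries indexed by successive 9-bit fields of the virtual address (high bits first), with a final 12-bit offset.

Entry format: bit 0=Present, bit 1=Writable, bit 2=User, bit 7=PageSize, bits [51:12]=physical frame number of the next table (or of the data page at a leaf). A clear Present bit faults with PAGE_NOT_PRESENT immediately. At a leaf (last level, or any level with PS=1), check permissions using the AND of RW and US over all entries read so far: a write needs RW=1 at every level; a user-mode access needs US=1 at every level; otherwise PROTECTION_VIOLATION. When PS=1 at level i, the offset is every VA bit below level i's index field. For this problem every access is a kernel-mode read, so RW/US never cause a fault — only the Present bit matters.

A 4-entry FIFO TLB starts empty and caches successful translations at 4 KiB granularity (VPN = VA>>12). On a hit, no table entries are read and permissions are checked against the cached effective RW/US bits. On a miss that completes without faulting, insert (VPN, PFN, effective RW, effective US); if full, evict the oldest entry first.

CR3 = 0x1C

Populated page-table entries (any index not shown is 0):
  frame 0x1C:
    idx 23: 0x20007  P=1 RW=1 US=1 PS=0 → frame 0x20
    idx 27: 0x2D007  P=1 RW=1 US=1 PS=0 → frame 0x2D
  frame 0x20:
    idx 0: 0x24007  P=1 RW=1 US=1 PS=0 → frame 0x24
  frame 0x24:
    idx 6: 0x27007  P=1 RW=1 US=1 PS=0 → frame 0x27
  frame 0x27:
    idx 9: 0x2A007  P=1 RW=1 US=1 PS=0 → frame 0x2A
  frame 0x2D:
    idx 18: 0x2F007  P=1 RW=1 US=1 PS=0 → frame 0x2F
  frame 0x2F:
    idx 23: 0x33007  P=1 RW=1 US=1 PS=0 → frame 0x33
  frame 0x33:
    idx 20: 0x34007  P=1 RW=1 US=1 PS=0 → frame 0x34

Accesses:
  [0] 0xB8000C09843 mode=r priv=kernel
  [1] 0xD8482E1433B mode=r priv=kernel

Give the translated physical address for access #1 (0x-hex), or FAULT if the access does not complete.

Walk each access:
#0 VA=0xB8000C09843 (r,kernel):
  lvl0: tbl 0x1C, slot 23 ⇒ 0x20007 (P1/RW1/US1/PS0)
  lvl1: tbl 0x20, slot 0 ⇒ 0x24007 (P1/RW1/US1/PS0)
  lvl2: tbl 0x24, slot 6 ⇒ 0x27007 (P1/RW1/US1/PS0)
  lvl3: tbl 0x27, slot 9 ⇒ 0x2A007 (P1/RW1/US1/PS0)
  ⇒ phys 0x2A843  [4 reads]
#1 VA=0xD8482E1433B (r,kernel):
  lvl0: tbl 0x1C, slot 27 ⇒ 0x2D007 (P1/RW1/US1/PS0)
  lvl1: tbl 0x2D, slot 18 ⇒ 0x2F007 (P1/RW1/US1/PS0)
  lvl2: tbl 0x2F, slot 23 ⇒ 0x33007 (P1/RW1/US1/PS0)
  lvl3: tbl 0x33, slot 20 ⇒ 0x34007 (P1/RW1/US1/PS0)
  ⇒ phys 0x3433B  [4 reads]

Access #1 PA: 0x3433B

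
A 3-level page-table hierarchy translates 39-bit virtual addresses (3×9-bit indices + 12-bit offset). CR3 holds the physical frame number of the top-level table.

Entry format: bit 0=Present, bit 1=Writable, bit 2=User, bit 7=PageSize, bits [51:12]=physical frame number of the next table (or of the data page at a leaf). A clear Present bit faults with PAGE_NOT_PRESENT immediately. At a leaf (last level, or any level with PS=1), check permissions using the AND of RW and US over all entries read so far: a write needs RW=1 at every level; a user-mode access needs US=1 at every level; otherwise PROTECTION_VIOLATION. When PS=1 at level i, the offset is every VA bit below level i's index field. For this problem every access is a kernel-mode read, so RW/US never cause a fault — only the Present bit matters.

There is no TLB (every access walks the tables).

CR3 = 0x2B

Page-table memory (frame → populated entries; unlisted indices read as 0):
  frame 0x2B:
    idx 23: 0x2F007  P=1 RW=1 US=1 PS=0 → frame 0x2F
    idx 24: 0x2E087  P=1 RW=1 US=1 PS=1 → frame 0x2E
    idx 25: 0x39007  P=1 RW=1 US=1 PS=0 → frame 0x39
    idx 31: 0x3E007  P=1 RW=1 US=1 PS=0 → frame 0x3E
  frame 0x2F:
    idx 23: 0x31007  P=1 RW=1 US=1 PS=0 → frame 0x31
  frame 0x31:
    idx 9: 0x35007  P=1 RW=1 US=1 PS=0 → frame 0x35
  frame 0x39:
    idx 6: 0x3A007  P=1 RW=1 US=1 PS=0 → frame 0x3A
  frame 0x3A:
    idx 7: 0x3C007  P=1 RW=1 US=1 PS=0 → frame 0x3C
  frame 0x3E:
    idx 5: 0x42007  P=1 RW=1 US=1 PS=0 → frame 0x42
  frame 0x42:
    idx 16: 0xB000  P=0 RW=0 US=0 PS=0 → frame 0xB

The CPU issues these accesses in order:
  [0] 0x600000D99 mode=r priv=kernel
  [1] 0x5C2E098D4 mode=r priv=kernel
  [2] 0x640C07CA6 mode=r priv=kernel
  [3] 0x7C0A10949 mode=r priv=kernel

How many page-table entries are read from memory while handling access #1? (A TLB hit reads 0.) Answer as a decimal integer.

Per-access translation:
#0 VA=0x600000D99 (r,kernel):
  L0 @0x2B[24] → 0x2E087  P=1,RW=1,US=1,PS=1
  ✓ 0x2ED99 (huge @L0)  — 1 lookups
#1 VA=0x5C2E098D4 (r,kernel):
  L0 @0x2B[23] → 0x2F007  P=1,RW=1,US=1,PS=0
  L1 @0x2F[23] → 0x31007  P=1,RW=1,US=1,PS=0
  L2 @0x31[9] → 0x35007  P=1,RW=1,US=1,PS=0
  ✓ 0x358D4  — 3 lookups
#2 VA=0x640C07CA6 (r,kernel):
  L0 @0x2B[25] → 0x39007  P=1,RW=1,US=1,PS=0
  L1 @0x39[6] → 0x3A007  P=1,RW=1,US=1,PS=0
  L2 @0x3A[7] → 0x3C007  P=1,RW=1,US=1,PS=0
  ✓ 0x3CCA6  — 3 lookups
#3 VA=0x7C0A10949 (r,kernel):
  L0 @0x2B[31] → 0x3E007  P=1,RW=1,US=1,PS=0
  L1 @0x3E[5] → 0x42007  P=1,RW=1,US=1,PS=0
  L2 @0x42[16] → 0xB000  P=0,RW=0,US=0,PS=0
  ✗ PAGE_NOT_PRESENT  [3 reads]

Entries read for #1: 3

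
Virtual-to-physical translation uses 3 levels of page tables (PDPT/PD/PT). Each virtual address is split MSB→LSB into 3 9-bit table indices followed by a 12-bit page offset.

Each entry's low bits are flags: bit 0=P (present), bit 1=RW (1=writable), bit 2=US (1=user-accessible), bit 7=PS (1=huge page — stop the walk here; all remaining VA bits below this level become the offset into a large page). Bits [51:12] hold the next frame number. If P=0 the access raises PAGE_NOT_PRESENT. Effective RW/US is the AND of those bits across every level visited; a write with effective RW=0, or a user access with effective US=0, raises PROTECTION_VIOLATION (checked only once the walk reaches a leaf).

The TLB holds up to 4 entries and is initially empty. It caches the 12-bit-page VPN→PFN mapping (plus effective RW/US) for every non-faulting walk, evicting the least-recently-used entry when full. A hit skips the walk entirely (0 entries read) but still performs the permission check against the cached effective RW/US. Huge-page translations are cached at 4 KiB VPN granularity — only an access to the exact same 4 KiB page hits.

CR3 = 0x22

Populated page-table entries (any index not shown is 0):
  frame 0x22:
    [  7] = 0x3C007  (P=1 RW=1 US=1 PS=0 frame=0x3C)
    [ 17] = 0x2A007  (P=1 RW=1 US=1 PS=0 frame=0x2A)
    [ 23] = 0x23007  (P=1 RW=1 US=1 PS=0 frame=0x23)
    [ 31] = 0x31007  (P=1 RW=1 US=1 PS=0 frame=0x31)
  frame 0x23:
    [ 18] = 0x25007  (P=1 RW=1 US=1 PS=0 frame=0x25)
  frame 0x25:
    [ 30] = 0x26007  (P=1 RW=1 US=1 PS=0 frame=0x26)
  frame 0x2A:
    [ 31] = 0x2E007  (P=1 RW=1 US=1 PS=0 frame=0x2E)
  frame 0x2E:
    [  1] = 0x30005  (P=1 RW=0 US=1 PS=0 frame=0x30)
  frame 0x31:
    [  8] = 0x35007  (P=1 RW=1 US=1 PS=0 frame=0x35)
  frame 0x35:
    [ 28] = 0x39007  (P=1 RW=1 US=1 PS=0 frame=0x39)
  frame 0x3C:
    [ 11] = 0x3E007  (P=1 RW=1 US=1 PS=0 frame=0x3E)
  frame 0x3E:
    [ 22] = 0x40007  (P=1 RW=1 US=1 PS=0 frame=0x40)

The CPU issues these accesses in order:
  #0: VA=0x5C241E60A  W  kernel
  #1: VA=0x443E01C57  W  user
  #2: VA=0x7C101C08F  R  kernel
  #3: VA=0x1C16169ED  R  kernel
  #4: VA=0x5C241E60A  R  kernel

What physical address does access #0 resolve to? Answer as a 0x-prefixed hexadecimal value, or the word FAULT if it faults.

Walk each access:
#0 VA=0x5C241E60A (w,kernel):
  [0] read 0x22 idx=23: raw=0x23007 flags P=1 W=1 U=1 S=0
  [1] read 0x23 idx=18: raw=0x25007 flags P=1 W=1 U=1 S=0
  [2] read 0x25 idx=30: raw=0x26007 flags P=1 W=1 U=1 S=0
  ⇒ phys 0x2660A  [3 reads]
#1 VA=0x443E01C57 (w,user):
  [0] read 0x22 idx=17: raw=0x2A007 flags P=1 W=1 U=1 S=0
  [1] read 0x2A idx=31: raw=0x2E007 flags P=1 W=1 U=1 S=0
  [2] read 0x2E idx=1: raw=0x30005 flags P=1 W=0 U=1 S=0
  ⇒ fault: PROTECTION_VIOLATION  — 3 lookups
#2 VA=0x7C101C08F (r,kernel):
  [0] read 0x22 idx=31: raw=0x31007 flags P=1 W=1 U=1 S=0
  [1] read 0x31 idx=8: raw=0x35007 flags P=1 W=1 U=1 S=0
  [2] read 0x35 idx=28: raw=0x39007 flags P=1 W=1 U=1 S=0
  ⇒ phys 0x3908F  [3 reads]
#3 VA=0x1C16169ED (r,kernel):
  [0] read 0x22 idx=7: raw=0x3C007 flags P=1 W=1 U=1 S=0
  [1] read 0x3C idx=11: raw=0x3E007 flags P=1 W=1 U=1 S=0
  [2] read 0x3E idx=22: raw=0x40007 flags P=1 W=1 U=1 S=0
  ⇒ phys 0x409ED  [3 reads]
#4 VA=0x5C241E60A (r,kernel):
  TLB hit vpn=0x5C241E → PA=0x2660A

Access #0 PA: 0x2660A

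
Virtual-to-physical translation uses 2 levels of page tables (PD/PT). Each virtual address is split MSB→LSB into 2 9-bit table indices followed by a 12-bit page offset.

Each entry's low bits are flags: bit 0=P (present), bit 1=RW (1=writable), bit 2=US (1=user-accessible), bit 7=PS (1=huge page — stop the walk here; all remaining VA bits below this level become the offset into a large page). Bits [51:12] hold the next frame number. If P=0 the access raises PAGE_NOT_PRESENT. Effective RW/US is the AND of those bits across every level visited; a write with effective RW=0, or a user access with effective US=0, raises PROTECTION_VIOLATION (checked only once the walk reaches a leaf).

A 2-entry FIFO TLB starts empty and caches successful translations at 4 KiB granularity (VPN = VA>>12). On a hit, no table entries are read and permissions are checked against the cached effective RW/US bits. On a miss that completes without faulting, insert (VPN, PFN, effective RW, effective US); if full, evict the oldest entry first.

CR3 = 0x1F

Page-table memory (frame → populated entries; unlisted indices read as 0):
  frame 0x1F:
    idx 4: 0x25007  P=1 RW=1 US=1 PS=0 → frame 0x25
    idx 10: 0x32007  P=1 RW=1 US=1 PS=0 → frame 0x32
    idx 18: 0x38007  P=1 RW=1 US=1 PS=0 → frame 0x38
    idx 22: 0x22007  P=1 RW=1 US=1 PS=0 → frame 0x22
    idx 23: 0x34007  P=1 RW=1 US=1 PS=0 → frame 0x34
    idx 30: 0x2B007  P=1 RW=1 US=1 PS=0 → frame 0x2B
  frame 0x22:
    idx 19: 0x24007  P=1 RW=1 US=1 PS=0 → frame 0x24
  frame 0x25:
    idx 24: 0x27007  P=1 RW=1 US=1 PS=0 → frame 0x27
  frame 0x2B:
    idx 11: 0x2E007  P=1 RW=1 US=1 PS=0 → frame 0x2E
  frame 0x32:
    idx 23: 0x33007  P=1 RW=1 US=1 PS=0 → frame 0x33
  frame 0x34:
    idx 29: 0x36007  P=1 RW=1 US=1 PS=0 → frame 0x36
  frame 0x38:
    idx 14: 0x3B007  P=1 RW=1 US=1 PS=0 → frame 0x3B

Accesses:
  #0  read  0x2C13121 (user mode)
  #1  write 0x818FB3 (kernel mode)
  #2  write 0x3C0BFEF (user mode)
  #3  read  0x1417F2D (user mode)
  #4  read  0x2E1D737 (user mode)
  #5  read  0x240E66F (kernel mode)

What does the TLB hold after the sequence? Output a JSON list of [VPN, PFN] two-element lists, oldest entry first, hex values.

Walk each access:
#0 VA=0x2C13121 (r,user):
  lvl0: tbl 0x1F, slot 22 ⇒ 0x22007 (P1/RW1/US1/PS0)
  lvl1: tbl 0x22, slot 19 ⇒ 0x24007 (P1/RW1/US1/PS0)
  → PA=0x24121  (2 entries read)
#1 VA=0x818FB3 (w,kernel):
  lvl0: tbl 0x1F, slot 4 ⇒ 0x25007 (P1/RW1/US1/PS0)
  lvl1: tbl 0x25, slot 24 ⇒ 0x27007 (P1/RW1/US1/PS0)
  → PA=0x27FB3  (2 entries read)
#2 VA=0x3C0BFEF (w,user):
  lvl0: tbl 0x1F, slot 30 ⇒ 0x2B007 (P1/RW1/US1/PS0)
  lvl1: tbl 0x2B, slot 11 ⇒ 0x2E007 (P1/RW1/US1/PS0)
  → PA=0x2EFEF  (2 entries read)
#3 VA=0x1417F2D (r,user):
  lvl0: tbl 0x1F, slot 10 ⇒ 0x32007 (P1/RW1/US1/PS0)
  lvl1: tbl 0x32, slot 23 ⇒ 0x33007 (P1/RW1/US1/PS0)
  → PA=0x33F2D  (2 entries read)
#4 VA=0x2E1D737 (r,user):
  lvl0: tbl 0x1F, slot 23 ⇒ 0x34007 (P1/RW1/US1/PS0)
  lvl1: tbl 0x34, slot 29 ⇒ 0x36007 (P1/RW1/US1/PS0)
  → PA=0x36737  (2 entries read)
#5 VA=0x240E66F (r,kernel):
  lvl0: tbl 0x1F, slot 18 ⇒ 0x38007 (P1/RW1/US1/PS0)
  lvl1: tbl 0x38, slot 14 ⇒ 0x3B007 (P1/RW1/US1/PS0)
  → PA=0x3B66F  (2 entries read)

TLB: [["0x2E1D", "0x36"], ["0x240E", "0x3B"]]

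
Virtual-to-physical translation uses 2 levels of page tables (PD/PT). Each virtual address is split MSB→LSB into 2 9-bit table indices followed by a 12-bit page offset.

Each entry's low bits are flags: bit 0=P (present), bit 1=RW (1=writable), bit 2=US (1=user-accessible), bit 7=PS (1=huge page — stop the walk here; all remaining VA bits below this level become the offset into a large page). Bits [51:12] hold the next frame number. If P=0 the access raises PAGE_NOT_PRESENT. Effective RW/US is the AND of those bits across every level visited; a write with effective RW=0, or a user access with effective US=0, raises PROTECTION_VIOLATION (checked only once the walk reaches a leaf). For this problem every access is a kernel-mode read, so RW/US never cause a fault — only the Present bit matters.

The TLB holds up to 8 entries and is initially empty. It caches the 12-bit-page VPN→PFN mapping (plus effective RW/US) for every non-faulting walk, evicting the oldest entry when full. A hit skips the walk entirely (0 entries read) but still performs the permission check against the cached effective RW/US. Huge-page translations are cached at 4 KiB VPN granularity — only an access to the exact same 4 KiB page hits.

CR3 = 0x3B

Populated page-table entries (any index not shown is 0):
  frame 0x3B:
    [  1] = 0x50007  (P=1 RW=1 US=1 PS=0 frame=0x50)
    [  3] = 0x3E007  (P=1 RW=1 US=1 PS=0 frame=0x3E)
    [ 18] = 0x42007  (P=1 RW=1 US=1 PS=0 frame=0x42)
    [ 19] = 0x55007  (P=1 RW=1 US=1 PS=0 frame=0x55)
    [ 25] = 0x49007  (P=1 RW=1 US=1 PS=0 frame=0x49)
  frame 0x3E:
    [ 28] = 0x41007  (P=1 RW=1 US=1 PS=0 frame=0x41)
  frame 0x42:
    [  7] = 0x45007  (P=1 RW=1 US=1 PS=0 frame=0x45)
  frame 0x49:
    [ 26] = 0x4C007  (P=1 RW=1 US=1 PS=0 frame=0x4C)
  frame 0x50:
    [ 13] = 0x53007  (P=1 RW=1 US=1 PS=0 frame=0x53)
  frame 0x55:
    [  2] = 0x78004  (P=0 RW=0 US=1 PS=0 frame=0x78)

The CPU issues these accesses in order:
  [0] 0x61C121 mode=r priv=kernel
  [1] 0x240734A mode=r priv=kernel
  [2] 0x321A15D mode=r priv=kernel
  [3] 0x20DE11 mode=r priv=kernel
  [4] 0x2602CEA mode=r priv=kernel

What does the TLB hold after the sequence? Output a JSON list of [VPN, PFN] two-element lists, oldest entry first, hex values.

Trace:
#0 VA=0x61C121 (r,kernel):
  [0] read 0x3B idx=3: raw=0x3E007 flags P=1 W=1 U=1 S=0
  [1] read 0x3E idx=28: raw=0x41007 flags P=1 W=1 U=1 S=0
  ✓ 0x41121  — 2 lookups
#1 VA=0x240734A (r,kernel):
  [0] read 0x3B idx=18: raw=0x42007 flags P=1 W=1 U=1 S=0
  [1] read 0x42 idx=7: raw=0x45007 flags P=1 W=1 U=1 S=0
  ✓ 0x4534A  — 2 lookups
#2 VA=0x321A15D (r,kernel):
  [0] read 0x3B idx=25: raw=0x49007 flags P=1 W=1 U=1 S=0
  [1] read 0x49 idx=26: raw=0x4C007 flags P=1 W=1 U=1 S=0
  ✓ 0x4C15D  — 2 lookups
#3 VA=0x20DE11 (r,kernel):
  [0] read 0x3B idx=1: raw=0x50007 flags P=1 W=1 U=1 S=0
  [1] read 0x50 idx=13: raw=0x53007 flags P=1 W=1 U=1 S=0
  ✓ 0x53E11  — 2 lookups
#4 VA=0x2602CEA (r,kernel):
  [0] read 0x3B idx=19: raw=0x55007 flags P=1 W=1 U=1 S=0
  [1] read 0x55 idx=2: raw=0x78004 flags P=0 W=0 U=1 S=0
  ⇒ fault: PAGE_NOT_PRESENT  — 2 lookups

TLB: [["0x61C", "0x41"], ["0x2407", "0x45"], ["0x321A", "0x4C"], ["0x20D", "0x53"]]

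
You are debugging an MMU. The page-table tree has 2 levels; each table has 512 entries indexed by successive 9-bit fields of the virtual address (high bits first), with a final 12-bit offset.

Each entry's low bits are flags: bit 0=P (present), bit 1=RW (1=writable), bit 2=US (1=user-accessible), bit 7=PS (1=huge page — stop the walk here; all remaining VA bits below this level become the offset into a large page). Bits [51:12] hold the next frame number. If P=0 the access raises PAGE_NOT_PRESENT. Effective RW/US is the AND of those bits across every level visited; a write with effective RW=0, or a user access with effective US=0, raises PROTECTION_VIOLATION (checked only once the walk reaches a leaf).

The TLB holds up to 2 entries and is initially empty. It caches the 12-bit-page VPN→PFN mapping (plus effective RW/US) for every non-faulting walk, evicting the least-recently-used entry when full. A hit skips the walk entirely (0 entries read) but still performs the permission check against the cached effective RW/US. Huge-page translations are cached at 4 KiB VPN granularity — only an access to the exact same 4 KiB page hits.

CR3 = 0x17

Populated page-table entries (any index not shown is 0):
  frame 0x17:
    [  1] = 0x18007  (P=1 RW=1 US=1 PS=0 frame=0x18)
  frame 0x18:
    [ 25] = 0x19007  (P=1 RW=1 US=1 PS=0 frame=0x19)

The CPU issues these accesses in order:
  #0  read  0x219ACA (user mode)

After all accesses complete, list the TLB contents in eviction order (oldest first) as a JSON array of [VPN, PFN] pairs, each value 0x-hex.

Walk each access:
#0 VA=0x219ACA (r,user):
  L0 @0x17[1] → 0x18007  P=1,RW=1,US=1,PS=0
  L1 @0x18[25] → 0x19007  P=1,RW=1,US=1,PS=0
  → PA=0x19ACA  (2 entries read)

TLB: [["0x219", "0x19"]]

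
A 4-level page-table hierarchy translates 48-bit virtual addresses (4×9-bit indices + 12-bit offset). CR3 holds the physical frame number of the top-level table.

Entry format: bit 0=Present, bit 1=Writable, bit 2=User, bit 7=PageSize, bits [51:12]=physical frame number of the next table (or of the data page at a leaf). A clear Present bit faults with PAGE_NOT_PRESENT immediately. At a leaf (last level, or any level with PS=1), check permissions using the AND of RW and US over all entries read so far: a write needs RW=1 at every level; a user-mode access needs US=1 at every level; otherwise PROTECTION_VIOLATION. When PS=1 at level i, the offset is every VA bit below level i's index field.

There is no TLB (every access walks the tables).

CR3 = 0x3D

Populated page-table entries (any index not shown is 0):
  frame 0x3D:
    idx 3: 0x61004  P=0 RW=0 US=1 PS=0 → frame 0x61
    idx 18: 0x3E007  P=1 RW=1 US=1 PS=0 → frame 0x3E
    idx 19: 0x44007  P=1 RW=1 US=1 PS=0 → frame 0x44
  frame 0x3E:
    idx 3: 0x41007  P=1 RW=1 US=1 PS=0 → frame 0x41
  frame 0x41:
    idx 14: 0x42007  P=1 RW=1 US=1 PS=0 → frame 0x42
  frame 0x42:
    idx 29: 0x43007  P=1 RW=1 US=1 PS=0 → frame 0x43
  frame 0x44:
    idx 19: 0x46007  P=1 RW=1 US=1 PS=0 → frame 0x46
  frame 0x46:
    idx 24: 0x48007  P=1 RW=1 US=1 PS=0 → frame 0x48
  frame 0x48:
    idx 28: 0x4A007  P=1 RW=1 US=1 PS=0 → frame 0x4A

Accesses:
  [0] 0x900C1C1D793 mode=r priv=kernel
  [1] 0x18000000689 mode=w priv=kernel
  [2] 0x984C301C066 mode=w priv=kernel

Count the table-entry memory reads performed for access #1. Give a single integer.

Per-access translation:
#0 VA=0x900C1C1D793 (r,kernel):
  L0: frame=0x3D idx=18 entry=0x3E007 [P=1 RW=1 US=1 PS=0]
  L1: frame=0x3E idx=3 entry=0x41007 [P=1 RW=1 US=1 PS=0]
  L2: frame=0x41 idx=14 entry=0x42007 [P=1 RW=1 US=1 PS=0]
  L3: frame=0x42 idx=29 entry=0x43007 [P=1 RW=1 US=1 PS=0]
  ⇒ phys 0x43793  [4 reads]
#1 VA=0x18000000689 (w,kernel):
  L0: frame=0x3D idx=3 entry=0x61004 [P=0 RW=0 US=1 PS=0]
  ⇒ fault: PAGE_NOT_PRESENT  — 1 lookups
#2 VA=0x984C301C066 (w,kernel):
  L0: frame=0x3D idx=19 entry=0x44007 [P=1 RW=1 US=1 PS=0]
  L1: frame=0x44 idx=19 entry=0x46007 [P=1 RW=1 US=1 PS=0]
  L2: frame=0x46 idx=24 entry=0x48007 [P=1 RW=1 US=1 PS=0]
  L3: frame=0x48 idx=28 entry=0x4A007 [P=1 RW=1 US=1 PS=0]
  ⇒ phys 0x4A066  [4 reads]

Entries read for #1: 1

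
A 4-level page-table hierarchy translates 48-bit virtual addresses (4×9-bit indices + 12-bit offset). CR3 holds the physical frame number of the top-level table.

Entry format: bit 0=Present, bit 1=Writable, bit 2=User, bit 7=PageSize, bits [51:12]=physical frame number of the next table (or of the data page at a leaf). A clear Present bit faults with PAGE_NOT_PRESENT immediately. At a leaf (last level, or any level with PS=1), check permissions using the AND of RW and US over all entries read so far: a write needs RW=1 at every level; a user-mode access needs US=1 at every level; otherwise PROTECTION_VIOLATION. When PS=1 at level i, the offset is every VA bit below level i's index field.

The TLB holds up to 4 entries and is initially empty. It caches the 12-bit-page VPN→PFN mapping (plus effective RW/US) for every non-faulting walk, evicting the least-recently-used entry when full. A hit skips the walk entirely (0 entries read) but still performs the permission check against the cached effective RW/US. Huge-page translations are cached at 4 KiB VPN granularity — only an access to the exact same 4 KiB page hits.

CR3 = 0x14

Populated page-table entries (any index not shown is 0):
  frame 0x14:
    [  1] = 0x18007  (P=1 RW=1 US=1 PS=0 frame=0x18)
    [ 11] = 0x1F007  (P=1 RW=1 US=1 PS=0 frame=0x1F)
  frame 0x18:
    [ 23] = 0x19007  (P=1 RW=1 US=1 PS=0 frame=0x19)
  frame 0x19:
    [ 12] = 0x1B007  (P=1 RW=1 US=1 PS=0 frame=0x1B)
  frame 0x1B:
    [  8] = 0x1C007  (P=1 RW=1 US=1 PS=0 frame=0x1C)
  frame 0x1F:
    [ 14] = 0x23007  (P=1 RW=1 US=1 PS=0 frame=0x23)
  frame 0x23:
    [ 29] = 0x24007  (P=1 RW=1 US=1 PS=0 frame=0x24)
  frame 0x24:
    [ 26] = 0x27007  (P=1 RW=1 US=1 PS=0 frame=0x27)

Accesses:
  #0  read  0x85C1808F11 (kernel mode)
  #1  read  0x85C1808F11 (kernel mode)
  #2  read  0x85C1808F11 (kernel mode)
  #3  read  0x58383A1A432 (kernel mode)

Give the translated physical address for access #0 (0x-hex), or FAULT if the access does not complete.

Walk each access:
#0 VA=0x85C1808F11 (r,kernel):
  L0: frame=0x14 idx=1 entry=0x18007 [P=1 RW=1 US=1 PS=0]
  L1: frame=0x18 idx=23 entry=0x19007 [P=1 RW=1 US=1 PS=0]
  L2: frame=0x19 idx=12 entry=0x1B007 [P=1 RW=1 US=1 PS=0]
  L3: frame=0x1B idx=8 entry=0x1C007 [P=1 RW=1 US=1 PS=0]
  ⇒ phys 0x1CF11  [4 reads]
#1 VA=0x85C1808F11 (r,kernel):
  TLB hit vpn=0x85C1808 → PA=0x1CF11
#2 VA=0x85C1808F11 (r,kernel):
  TLB hit vpn=0x85C1808 → PA=0x1CF11
#3 VA=0x58383A1A432 (r,kernel):
  L0: frame=0x14 idx=11 entry=0x1F007 [P=1 RW=1 US=1 PS=0]
  L1: frame=0x1F idx=14 entry=0x23007 [P=1 RW=1 US=1 PS=0]
  L2: frame=0x23 idx=29 entry=0x24007 [P=1 RW=1 US=1 PS=0]
  L3: frame=0x24 idx=26 entry=0x27007 [P=1 RW=1 US=1 PS=0]
  ⇒ phys 0x27432  [4 reads]

Access #0 PA: 0x1CF11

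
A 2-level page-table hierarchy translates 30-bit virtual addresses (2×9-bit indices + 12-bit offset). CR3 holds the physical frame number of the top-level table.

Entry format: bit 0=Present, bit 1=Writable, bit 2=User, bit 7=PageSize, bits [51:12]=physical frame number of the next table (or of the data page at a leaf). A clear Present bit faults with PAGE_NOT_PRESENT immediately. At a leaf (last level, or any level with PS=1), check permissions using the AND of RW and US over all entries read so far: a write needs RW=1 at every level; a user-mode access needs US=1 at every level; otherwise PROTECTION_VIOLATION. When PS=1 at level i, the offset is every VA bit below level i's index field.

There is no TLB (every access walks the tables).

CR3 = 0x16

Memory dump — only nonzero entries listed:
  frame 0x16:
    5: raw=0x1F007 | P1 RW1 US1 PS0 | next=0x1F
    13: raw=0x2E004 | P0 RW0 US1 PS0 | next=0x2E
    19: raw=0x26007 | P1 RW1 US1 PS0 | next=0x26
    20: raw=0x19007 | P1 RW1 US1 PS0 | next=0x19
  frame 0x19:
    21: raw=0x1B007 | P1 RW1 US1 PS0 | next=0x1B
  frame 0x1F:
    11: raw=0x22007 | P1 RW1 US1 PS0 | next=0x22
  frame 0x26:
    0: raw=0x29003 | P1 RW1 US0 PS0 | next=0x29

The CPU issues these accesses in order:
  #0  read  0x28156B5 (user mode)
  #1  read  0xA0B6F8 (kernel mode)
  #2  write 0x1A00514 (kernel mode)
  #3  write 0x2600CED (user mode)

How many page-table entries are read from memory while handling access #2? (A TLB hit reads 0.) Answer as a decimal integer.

Per-access translation:
#0 VA=0x28156B5 (r,user):
  L0: frame=0x16 idx=20 entry=0x19007 [P=1 RW=1 US=1 PS=0]
  L1: frame=0x19 idx=21 entry=0x1B007 [P=1 RW=1 US=1 PS=0]
  ✓ 0x1B6B5  — 2 lookups
#1 VA=0xA0B6F8 (r,kernel):
  L0: frame=0x16 idx=5 entry=0x1F007 [P=1 RW=1 US=1 PS=0]
  L1: frame=0x1F idx=11 entry=0x22007 [P=1 RW=1 US=1 PS=0]
  ✓ 0x226F8  — 2 lookups
#2 VA=0x1A00514 (w,kernel):
  L0: frame=0x16 idx=13 entry=0x2E004 [P=0 RW=0 US=1 PS=0]
  ⇒ fault: PAGE_NOT_PRESENT  — 1 lookups
#3 VA=0x2600CED (w,user):
  L0: frame=0x16 idx=19 entry=0x26007 [P=1 RW=1 US=1 PS=0]
  L1: frame=0x26 idx=0 entry=0x29003 [P=1 RW=1 US=0 PS=0]
  ⇒ fault: PROTECTION_VIOLATION  — 2 lookups

Entries read for #2: 1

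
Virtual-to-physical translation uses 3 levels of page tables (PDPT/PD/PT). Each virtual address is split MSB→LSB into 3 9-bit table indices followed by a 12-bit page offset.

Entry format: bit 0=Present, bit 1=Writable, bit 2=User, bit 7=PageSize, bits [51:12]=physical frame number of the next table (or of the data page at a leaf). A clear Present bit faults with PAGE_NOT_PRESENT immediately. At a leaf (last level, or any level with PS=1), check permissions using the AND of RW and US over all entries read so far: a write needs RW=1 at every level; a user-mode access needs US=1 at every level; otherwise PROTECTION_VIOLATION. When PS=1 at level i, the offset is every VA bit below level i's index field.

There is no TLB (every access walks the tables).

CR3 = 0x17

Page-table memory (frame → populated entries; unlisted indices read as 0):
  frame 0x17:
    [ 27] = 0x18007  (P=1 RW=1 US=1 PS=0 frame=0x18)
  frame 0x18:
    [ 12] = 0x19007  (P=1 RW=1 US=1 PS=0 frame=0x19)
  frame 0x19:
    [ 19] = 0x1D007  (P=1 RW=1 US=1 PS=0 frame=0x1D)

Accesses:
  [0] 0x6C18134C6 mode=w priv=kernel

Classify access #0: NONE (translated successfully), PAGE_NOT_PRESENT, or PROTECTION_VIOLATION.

Per-access translation:
#0 VA=0x6C18134C6 (w,kernel):
  lvl0: tbl 0x17, slot 27 ⇒ 0x18007 (P1/RW1/US1/PS0)
  lvl1: tbl 0x18, slot 12 ⇒ 0x19007 (P1/RW1/US1/PS0)
  lvl2: tbl 0x19, slot 19 ⇒ 0x1D007 (P1/RW1/US1/PS0)
  ⇒ phys 0x1D4C6  [3 reads]

Access #0 fault: NONE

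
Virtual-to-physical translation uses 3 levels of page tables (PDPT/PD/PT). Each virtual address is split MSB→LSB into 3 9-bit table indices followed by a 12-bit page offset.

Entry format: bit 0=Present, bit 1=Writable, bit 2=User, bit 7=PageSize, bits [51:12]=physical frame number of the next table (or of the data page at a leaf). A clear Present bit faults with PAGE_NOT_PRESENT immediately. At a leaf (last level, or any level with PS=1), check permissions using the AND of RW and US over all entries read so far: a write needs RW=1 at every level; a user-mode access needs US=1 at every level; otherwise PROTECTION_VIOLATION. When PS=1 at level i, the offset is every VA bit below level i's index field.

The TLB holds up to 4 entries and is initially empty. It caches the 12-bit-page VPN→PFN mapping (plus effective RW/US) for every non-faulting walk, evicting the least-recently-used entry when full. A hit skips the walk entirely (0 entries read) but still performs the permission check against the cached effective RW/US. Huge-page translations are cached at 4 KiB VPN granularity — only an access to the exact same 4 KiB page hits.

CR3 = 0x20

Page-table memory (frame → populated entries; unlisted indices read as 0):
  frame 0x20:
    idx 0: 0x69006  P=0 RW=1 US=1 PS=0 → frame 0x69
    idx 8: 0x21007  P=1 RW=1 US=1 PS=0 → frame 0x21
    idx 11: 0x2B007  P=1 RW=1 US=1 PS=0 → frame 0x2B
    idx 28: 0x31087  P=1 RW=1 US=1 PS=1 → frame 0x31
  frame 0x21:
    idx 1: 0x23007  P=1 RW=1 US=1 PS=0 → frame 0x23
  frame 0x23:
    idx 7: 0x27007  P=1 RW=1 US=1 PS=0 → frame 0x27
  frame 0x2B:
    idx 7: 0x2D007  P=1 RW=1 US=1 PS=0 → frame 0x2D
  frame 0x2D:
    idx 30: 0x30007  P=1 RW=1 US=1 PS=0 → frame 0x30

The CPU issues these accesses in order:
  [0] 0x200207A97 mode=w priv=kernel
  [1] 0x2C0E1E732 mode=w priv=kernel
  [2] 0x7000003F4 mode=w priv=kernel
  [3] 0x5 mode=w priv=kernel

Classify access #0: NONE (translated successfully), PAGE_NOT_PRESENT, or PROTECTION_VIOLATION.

Walk each access:
#0 VA=0x200207A97 (w,kernel):
  L0: frame=0x20 idx=8 entry=0x21007 [P=1 RW=1 US=1 PS=0]
  L1: frame=0x21 idx=1 entry=0x23007 [P=1 RW=1 US=1 PS=0]
  L2: frame=0x23 idx=7 entry=0x27007 [P=1 RW=1 US=1 PS=0]
  ⇒ phys 0x27A97  [3 reads]
#1 VA=0x2C0E1E732 (w,kernel):
  L0: frame=0x20 idx=11 entry=0x2B007 [P=1 RW=1 US=1 PS=0]
  L1: frame=0x2B idx=7 entry=0x2D007 [P=1 RW=1 US=1 PS=0]
  L2: frame=0x2D idx=30 entry=0x30007 [P=1 RW=1 US=1 PS=0]
  ⇒ phys 0x30732  [3 reads]
#2 VA=0x7000003F4 (w,kernel):
  L0: frame=0x20 idx=28 entry=0x31087 [P=1 RW=1 US=1 PS=1]
  ⇒ phys 0x313F4 (huge @L0)  [1 reads]
#3 VA=0x5 (w,kernel):
  L0: frame=0x20 idx=0 entry=0x69006 [P=0 RW=1 US=1 PS=0]
  ✗ PAGE_NOT_PRESENT  [1 reads]

Access #0 fault: NONE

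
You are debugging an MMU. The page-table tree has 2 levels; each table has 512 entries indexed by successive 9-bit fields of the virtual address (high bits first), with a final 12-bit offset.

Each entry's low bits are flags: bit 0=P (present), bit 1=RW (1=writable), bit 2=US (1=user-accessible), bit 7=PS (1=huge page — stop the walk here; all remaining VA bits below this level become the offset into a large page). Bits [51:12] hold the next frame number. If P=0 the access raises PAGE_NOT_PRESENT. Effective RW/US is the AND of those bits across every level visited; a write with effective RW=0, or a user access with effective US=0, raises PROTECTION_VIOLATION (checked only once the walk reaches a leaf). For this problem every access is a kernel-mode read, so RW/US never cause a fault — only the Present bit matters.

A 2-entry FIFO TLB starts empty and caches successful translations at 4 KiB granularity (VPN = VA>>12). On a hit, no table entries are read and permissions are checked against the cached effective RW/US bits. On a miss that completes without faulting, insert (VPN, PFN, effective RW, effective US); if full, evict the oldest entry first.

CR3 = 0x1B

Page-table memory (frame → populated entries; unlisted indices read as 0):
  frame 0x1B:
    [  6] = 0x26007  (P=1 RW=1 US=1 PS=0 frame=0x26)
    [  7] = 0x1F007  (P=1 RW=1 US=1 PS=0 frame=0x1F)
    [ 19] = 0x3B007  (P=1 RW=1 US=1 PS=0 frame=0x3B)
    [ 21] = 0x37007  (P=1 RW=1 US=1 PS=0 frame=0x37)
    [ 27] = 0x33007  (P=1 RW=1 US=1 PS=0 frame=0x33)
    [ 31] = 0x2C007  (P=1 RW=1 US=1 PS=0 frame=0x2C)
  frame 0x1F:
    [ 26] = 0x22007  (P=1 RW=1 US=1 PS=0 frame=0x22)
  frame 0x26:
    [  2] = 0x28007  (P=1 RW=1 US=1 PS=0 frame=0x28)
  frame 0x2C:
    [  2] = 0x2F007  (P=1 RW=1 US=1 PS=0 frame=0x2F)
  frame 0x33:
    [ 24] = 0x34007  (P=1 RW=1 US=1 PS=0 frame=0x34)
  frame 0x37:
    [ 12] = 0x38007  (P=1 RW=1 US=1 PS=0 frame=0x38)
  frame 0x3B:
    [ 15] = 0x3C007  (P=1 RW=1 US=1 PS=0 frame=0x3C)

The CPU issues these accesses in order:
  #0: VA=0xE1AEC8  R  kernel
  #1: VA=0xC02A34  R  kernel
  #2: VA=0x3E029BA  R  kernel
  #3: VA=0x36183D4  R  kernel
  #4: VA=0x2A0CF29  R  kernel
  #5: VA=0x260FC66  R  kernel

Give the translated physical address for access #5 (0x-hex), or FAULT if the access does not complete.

Trace:
#0 VA=0xE1AEC8 (r,kernel):
  L0: frame=0x1B idx=7 entry=0x1F007 [P=1 RW=1 US=1 PS=0]
  L1: frame=0x1F idx=26 entry=0x22007 [P=1 RW=1 US=1 PS=0]
  ✓ 0x22EC8  — 2 lookups
#1 VA=0xC02A34 (r,kernel):
  L0: frame=0x1B idx=6 entry=0x26007 [P=1 RW=1 US=1 PS=0]
  L1: frame=0x26 idx=2 entry=0x28007 [P=1 RW=1 US=1 PS=0]
  ✓ 0x28A34  — 2 lookups
#2 VA=0x3E029BA (r,kernel):
  L0: frame=0x1B idx=31 entry=0x2C007 [P=1 RW=1 US=1 PS=0]
  L1: frame=0x2C idx=2 entry=0x2F007 [P=1 RW=1 US=1 PS=0]
  ✓ 0x2F9BA  — 2 lookups
#3 VA=0x36183D4 (r,kernel):
  L0: frame=0x1B idx=27 entry=0x33007 [P=1 RW=1 US=1 PS=0]
  L1: frame=0x33 idx=24 entry=0x34007 [P=1 RW=1 US=1 PS=0]
  ✓ 0x343D4  — 2 lookups
#4 VA=0x2A0CF29 (r,kernel):
  L0: frame=0x1B idx=21 entry=0x37007 [P=1 RW=1 US=1 PS=0]
  L1: frame=0x37 idx=12 entry=0x38007 [P=1 RW=1 US=1 PS=0]
  ✓ 0x38F29  — 2 lookups
#5 VA=0x260FC66 (r,kernel):
  L0: frame=0x1B idx=19 entry=0x3B007 [P=1 RW=1 US=1 PS=0]
  L1: frame=0x3B idx=15 entry=0x3C007 [P=1 RW=1 US=1 PS=0]
  ✓ 0x3CC66  — 2 lookups

Access #5 PA: 0x3CC66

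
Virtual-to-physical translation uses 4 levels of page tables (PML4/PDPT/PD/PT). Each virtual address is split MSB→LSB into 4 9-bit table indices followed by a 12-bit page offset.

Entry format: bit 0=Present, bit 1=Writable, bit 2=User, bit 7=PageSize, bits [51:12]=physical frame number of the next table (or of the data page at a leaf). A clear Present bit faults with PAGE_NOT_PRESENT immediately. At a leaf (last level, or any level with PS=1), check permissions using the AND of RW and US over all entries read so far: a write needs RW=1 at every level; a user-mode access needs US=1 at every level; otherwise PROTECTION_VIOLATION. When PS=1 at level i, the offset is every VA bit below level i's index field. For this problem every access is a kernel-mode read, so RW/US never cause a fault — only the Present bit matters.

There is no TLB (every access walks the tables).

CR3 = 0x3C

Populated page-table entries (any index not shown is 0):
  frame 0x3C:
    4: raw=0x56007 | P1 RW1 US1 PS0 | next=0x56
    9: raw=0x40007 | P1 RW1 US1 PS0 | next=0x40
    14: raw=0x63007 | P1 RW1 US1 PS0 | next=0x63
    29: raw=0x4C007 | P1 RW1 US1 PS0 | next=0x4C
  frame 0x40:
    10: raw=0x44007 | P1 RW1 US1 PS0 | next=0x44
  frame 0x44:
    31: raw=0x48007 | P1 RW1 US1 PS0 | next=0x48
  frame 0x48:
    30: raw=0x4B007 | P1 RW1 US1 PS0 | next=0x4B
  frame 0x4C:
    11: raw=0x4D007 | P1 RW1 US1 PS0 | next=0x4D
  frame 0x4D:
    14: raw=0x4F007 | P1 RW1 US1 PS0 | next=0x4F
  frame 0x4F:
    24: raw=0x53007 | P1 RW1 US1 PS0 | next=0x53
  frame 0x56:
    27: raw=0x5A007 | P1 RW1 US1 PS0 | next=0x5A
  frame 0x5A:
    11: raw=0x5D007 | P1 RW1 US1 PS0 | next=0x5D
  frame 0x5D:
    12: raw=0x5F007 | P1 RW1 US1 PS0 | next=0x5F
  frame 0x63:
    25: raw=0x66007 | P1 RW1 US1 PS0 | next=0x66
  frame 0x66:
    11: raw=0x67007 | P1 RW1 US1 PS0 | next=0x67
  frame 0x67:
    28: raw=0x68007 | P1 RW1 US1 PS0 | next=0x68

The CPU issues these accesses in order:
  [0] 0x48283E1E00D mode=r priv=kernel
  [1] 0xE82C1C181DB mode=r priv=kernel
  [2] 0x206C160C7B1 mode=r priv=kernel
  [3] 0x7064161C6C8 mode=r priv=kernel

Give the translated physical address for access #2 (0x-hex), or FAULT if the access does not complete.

Trace:
#0 VA=0x48283E1E00D (r,kernel):
  [0] read 0x3C idx=9: raw=0x40007 flags P=1 W=1 U=1 S=0
  [1] read 0x40 idx=10: raw=0x44007 flags P=1 W=1 U=1 S=0
  [2] read 0x44 idx=31: raw=0x48007 flags P=1 W=1 U=1 S=0
  [3] read 0x48 idx=30: raw=0x4B007 flags P=1 W=1 U=1 S=0
  ✓ 0x4B00D  — 4 lookups
#1 VA=0xE82C1C181DB (r,kernel):
  [0] read 0x3C idx=29: raw=0x4C007 flags P=1 W=1 U=1 S=0
  [1] read 0x4C idx=11: raw=0x4D007 flags P=1 W=1 U=1 S=0
  [2] read 0x4D idx=14: raw=0x4F007 flags P=1 W=1 U=1 S=0
  [3] read 0x4F idx=24: raw=0x53007 flags P=1 W=1 U=1 S=0
  ✓ 0x531DB  — 4 lookups
#2 VA=0x206C160C7B1 (r,kernel):
  [0] read 0x3C idx=4: raw=0x56007 flags P=1 W=1 U=1 S=0
  [1] read 0x56 idx=27: raw=0x5A007 flags P=1 W=1 U=1 S=0
  [2] read 0x5A idx=11: raw=0x5D007 flags P=1 W=1 U=1 S=0
  [3] read 0x5D idx=12: raw=0x5F007 flags P=1 W=1 U=1 S=0
  ✓ 0x5F7B1  — 4 lookups
#3 VA=0x7064161C6C8 (r,kernel):
  [0] read 0x3C idx=14: raw=0x63007 flags P=1 W=1 U=1 S=0
  [1] read 0x63 idx=25: raw=0x66007 flags P=1 W=1 U=1 S=0
  [2] read 0x66 idx=11: raw=0x67007 flags P=1 W=1 U=1 S=0
  [3] read 0x67 idx=28: raw=0x68007 flags P=1 W=1 U=1 S=0
  ✓ 0x686C8  — 4 lookups

Access #2 PA: 0x5F7B1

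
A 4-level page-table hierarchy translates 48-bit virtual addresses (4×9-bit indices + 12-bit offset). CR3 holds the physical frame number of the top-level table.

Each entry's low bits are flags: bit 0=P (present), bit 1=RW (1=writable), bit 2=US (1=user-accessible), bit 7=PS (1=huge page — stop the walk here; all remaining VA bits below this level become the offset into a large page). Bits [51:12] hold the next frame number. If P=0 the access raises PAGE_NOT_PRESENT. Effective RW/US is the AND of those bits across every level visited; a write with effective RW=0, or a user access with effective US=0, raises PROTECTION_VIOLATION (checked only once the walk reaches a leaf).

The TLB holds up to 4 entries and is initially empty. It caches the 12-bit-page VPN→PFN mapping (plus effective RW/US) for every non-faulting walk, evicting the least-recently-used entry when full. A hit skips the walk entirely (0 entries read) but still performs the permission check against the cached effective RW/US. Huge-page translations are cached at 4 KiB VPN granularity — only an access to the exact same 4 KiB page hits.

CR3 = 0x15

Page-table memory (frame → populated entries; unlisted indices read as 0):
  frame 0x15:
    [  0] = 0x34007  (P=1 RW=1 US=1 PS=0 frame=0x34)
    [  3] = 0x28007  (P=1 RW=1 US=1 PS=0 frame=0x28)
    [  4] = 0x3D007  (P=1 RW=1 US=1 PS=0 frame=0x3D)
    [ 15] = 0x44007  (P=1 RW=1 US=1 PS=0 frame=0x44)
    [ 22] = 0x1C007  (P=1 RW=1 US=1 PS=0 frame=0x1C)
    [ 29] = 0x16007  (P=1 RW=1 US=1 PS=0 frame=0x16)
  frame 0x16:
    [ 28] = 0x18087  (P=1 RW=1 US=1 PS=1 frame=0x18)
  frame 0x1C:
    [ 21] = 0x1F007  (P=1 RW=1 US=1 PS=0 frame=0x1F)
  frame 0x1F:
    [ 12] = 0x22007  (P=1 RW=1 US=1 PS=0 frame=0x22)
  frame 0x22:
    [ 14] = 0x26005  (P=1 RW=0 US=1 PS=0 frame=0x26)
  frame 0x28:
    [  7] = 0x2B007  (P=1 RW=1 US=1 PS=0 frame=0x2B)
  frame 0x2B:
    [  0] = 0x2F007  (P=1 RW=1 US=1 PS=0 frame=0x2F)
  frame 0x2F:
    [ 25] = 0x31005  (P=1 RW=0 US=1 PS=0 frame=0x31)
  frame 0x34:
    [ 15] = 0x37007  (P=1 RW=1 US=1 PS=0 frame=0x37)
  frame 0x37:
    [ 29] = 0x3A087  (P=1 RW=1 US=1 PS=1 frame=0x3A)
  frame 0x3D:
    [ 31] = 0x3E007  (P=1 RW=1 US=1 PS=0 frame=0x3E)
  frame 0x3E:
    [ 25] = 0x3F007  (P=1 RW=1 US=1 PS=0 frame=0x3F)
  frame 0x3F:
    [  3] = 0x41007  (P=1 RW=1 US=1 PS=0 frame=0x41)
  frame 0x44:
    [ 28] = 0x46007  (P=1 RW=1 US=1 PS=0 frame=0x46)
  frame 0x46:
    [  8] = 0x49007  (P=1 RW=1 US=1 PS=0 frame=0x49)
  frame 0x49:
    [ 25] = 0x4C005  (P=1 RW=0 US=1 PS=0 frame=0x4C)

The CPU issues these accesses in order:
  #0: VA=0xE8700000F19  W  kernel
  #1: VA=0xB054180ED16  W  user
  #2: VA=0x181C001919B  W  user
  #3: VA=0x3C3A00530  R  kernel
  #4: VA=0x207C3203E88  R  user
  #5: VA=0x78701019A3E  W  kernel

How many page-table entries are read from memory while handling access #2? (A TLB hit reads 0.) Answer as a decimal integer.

Per-access translation:
#0 VA=0xE8700000F19 (w,kernel):
  lvl0: tbl 0x15, slot 29 ⇒ 0x16007 (P1/RW1/US1/PS0)
  lvl1: tbl 0x16, slot 28 ⇒ 0x18087 (P1/RW1/US1/PS1)
  → PA=0x18F19 (huge @L1)  (2 entries read)
#1 VA=0xB054180ED16 (w,user):
  lvl0: tbl 0x15, slot 22 ⇒ 0x1C007 (P1/RW1/US1/PS0)
  lvl1: tbl 0x1C, slot 21 ⇒ 0x1F007 (P1/RW1/US1/PS0)
  lvl2: tbl 0x1F, slot 12 ⇒ 0x22007 (P1/RW1/US1/PS0)
  lvl3: tbl 0x22, slot 14 ⇒ 0x26005 (P1/RW0/US1/PS0)
  ✗ PROTECTION_VIOLATION  [4 reads]
#2 VA=0x181C001919B (w,user):
  lvl0: tbl 0x15, slot 3 ⇒ 0x28007 (P1/RW1/US1/PS0)
  lvl1: tbl 0x28, slot 7 ⇒ 0x2B007 (P1/RW1/US1/PS0)
  lvl2: tbl 0x2B, slot 0 ⇒ 0x2F007 (P1/RW1/US1/PS0)
  lvl3: tbl 0x2F, slot 25 ⇒ 0x31005 (P1/RW0/US1/PS0)
  ✗ PROTECTION_VIOLATION  [4 reads]
#3 VA=0x3C3A00530 (r,kernel):
  lvl0: tbl 0x15, slot 0 ⇒ 0x34007 (P1/RW1/US1/PS0)
  lvl1: tbl 0x34, slot 15 ⇒ 0x37007 (P1/RW1/US1/PS0)
  lvl2: tbl 0x37, slot 29 ⇒ 0x3A087 (P1/RW1/US1/PS1)
  → PA=0x3A530 (huge @L2)  (3 entries read)
#4 VA=0x207C3203E88 (r,user):
  lvl0: tbl 0x15, slot 4 ⇒ 0x3D007 (P1/RW1/US1/PS0)
  lvl1: tbl 0x3D, slot 31 ⇒ 0x3E007 (P1/RW1/US1/PS0)
  lvl2: tbl 0x3E, slot 25 ⇒ 0x3F007 (P1/RW1/US1/PS0)
  lvl3: tbl 0x3F, slot 3 ⇒ 0x41007 (P1/RW1/US1/PS0)
  → PA=0x41E88  (4 entries read)
#5 VA=0x78701019A3E (w,kernel):
  lvl0: tbl 0x15, slot 15 ⇒ 0x44007 (P1/RW1/US1/PS0)
  lvl1: tbl 0x44, slot 28 ⇒ 0x46007 (P1/RW1/US1/PS0)
  lvl2: tbl 0x46, slot 8 ⇒ 0x49007 (P1/RW1/US1/PS0)
  lvl3: tbl 0x49, slot 25 ⇒ 0x4C005 (P1/RW0/US1/PS0)
  ✗ PROTECTION_VIOLATION  [4 reads]

Entries read for #2: 4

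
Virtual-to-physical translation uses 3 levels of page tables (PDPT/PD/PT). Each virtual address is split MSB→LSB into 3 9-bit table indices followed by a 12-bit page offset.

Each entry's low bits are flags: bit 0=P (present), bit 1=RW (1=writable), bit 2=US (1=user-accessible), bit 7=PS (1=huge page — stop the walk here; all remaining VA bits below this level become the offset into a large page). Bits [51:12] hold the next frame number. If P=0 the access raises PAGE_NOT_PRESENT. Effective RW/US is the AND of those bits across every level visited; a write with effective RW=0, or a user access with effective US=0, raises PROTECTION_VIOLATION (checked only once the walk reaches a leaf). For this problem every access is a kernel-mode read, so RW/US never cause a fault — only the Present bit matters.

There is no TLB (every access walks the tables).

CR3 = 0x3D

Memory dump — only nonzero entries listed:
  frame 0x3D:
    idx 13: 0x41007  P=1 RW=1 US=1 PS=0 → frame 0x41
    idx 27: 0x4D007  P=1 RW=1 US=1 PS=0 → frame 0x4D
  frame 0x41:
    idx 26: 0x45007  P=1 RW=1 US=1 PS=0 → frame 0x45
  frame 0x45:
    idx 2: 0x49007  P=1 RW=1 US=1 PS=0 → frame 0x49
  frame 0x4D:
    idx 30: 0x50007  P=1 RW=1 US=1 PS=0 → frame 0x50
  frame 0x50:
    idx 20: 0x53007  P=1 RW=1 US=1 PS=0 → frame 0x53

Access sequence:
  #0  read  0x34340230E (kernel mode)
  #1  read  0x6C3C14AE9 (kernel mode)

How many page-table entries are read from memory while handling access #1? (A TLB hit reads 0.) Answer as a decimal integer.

Trace:
#0 VA=0x34340230E (r,kernel):
  L0 @0x3D[13] → 0x41007  P=1,RW=1,US=1,PS=0
  L1 @0x41[26] → 0x45007  P=1,RW=1,US=1,PS=0
  L2 @0x45[2] → 0x49007  P=1,RW=1,US=1,PS=0
  ⇒ phys 0x4930E  [3 reads]
#1 VA=0x6C3C14AE9 (r,kernel):
  L0 @0x3D[27] → 0x4D007  P=1,RW=1,US=1,PS=0
  L1 @0x4D[30] → 0x50007  P=1,RW=1,US=1,PS=0
  L2 @0x50[20] → 0x53007  P=1,RW=1,US=1,PS=0
  ⇒ phys 0x53AE9  [3 reads]

Entries read for #1: 3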